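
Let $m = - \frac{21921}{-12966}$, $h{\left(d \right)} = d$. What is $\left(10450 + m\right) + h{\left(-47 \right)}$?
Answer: $\frac{44969073}{4322} \approx 10405.0$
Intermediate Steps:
$m = \frac{7307}{4322}$ ($m = \left(-21921\right) \left(- \frac{1}{12966}\right) = \frac{7307}{4322} \approx 1.6907$)
$\left(10450 + m\right) + h{\left(-47 \right)} = \left(10450 + \frac{7307}{4322}\right) - 47 = \frac{45172207}{4322} - 47 = \frac{44969073}{4322}$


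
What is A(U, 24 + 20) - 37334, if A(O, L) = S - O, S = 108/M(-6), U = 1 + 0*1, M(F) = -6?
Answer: -37353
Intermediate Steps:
U = 1 (U = 1 + 0 = 1)
S = -18 (S = 108/(-6) = 108*(-⅙) = -18)
A(O, L) = -18 - O
A(U, 24 + 20) - 37334 = (-18 - 1*1) - 37334 = (-18 - 1) - 37334 = -19 - 37334 = -37353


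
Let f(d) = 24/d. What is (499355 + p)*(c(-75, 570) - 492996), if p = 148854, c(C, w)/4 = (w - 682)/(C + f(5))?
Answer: -112165667913404/351 ≈ -3.1956e+11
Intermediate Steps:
c(C, w) = 4*(-682 + w)/(24/5 + C) (c(C, w) = 4*((w - 682)/(C + 24/5)) = 4*((-682 + w)/(C + 24*(⅕))) = 4*((-682 + w)/(C + 24/5)) = 4*((-682 + w)/(24/5 + C)) = 4*(-682 + w)/(24/5 + C))
(499355 + p)*(c(-75, 570) - 492996) = (499355 + 148854)*(20*(-682 + 570)/(24 + 5*(-75)) - 492996) = 648209*(20*(-112)/(24 - 375) - 492996) = 648209*(20*(-112)/(-351) - 492996) = 648209*(20*(-1/351)*(-112) - 492996) = 648209*(2240/351 - 492996) = 648209*(-173039356/351) = -112165667913404/351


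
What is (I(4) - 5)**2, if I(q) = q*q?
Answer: 121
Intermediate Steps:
I(q) = q**2
(I(4) - 5)**2 = (4**2 - 5)**2 = (16 - 5)**2 = 11**2 = 121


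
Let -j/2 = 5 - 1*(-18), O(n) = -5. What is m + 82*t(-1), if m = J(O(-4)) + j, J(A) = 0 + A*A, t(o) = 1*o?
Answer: -103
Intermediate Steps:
t(o) = o
J(A) = A² (J(A) = 0 + A² = A²)
j = -46 (j = -2*(5 - 1*(-18)) = -2*(5 + 18) = -2*23 = -46)
m = -21 (m = (-5)² - 46 = 25 - 46 = -21)
m + 82*t(-1) = -21 + 82*(-1) = -21 - 82 = -103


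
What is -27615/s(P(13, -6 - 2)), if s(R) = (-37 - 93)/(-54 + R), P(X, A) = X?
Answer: -226443/26 ≈ -8709.3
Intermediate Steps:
s(R) = -130/(-54 + R)
-27615/s(P(13, -6 - 2)) = -27615/((-130/(-54 + 13))) = -27615/((-130/(-41))) = -27615/((-130*(-1/41))) = -27615/130/41 = -27615*41/130 = -226443/26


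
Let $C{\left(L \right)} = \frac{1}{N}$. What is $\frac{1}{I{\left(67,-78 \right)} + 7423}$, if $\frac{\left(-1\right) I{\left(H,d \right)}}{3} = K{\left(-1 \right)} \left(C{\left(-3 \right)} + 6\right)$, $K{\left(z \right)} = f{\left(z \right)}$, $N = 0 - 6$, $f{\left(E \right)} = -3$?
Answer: $\frac{2}{14951} \approx 0.00013377$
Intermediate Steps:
$N = -6$ ($N = 0 - 6 = -6$)
$K{\left(z \right)} = -3$
$C{\left(L \right)} = - \frac{1}{6}$ ($C{\left(L \right)} = \frac{1}{-6} = - \frac{1}{6}$)
$I{\left(H,d \right)} = \frac{105}{2}$ ($I{\left(H,d \right)} = - 3 \left(- 3 \left(- \frac{1}{6} + 6\right)\right) = - 3 \left(\left(-3\right) \frac{35}{6}\right) = \left(-3\right) \left(- \frac{35}{2}\right) = \frac{105}{2}$)
$\frac{1}{I{\left(67,-78 \right)} + 7423} = \frac{1}{\frac{105}{2} + 7423} = \frac{1}{\frac{14951}{2}} = \frac{2}{14951}$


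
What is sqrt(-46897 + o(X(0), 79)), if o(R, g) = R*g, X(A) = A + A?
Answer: I*sqrt(46897) ≈ 216.56*I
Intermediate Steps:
X(A) = 2*A
sqrt(-46897 + o(X(0), 79)) = sqrt(-46897 + (2*0)*79) = sqrt(-46897 + 0*79) = sqrt(-46897 + 0) = sqrt(-46897) = I*sqrt(46897)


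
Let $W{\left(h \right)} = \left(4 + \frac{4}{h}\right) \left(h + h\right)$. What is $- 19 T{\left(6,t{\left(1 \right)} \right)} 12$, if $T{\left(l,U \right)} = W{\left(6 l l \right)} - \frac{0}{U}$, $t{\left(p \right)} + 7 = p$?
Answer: $-395808$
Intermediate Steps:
$t{\left(p \right)} = -7 + p$
$W{\left(h \right)} = 2 h \left(4 + \frac{4}{h}\right)$ ($W{\left(h \right)} = \left(4 + \frac{4}{h}\right) 2 h = 2 h \left(4 + \frac{4}{h}\right)$)
$T{\left(l,U \right)} = 8 + 48 l^{2}$ ($T{\left(l,U \right)} = \left(8 + 8 \cdot 6 l l\right) - \frac{0}{U} = \left(8 + 8 \cdot 6 l^{2}\right) - 0 = \left(8 + 48 l^{2}\right) + 0 = 8 + 48 l^{2}$)
$- 19 T{\left(6,t{\left(1 \right)} \right)} 12 = - 19 \left(8 + 48 \cdot 6^{2}\right) 12 = - 19 \left(8 + 48 \cdot 36\right) 12 = - 19 \left(8 + 1728\right) 12 = \left(-19\right) 1736 \cdot 12 = \left(-32984\right) 12 = -395808$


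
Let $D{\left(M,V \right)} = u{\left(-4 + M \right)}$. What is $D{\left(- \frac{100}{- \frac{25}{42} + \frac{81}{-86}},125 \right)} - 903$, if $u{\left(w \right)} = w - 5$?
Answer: $- \frac{293889}{347} \approx -846.94$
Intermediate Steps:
$u{\left(w \right)} = -5 + w$
$D{\left(M,V \right)} = -9 + M$ ($D{\left(M,V \right)} = -5 + \left(-4 + M\right) = -9 + M$)
$D{\left(- \frac{100}{- \frac{25}{42} + \frac{81}{-86}},125 \right)} - 903 = \left(-9 - \frac{100}{- \frac{25}{42} + \frac{81}{-86}}\right) - 903 = \left(-9 - \frac{100}{\left(-25\right) \frac{1}{42} + 81 \left(- \frac{1}{86}\right)}\right) - 903 = \left(-9 - \frac{100}{- \frac{25}{42} - \frac{81}{86}}\right) - 903 = \left(-9 - \frac{100}{- \frac{1388}{903}}\right) - 903 = \left(-9 - - \frac{22575}{347}\right) - 903 = \left(-9 + \frac{22575}{347}\right) - 903 = \frac{19452}{347} - 903 = - \frac{293889}{347}$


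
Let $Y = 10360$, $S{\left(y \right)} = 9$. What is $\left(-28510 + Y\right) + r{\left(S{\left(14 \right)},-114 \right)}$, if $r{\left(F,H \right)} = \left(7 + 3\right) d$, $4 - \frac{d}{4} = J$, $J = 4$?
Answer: $-18150$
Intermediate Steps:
$d = 0$ ($d = 16 - 16 = 0$)
$r{\left(F,H \right)} = 0$ ($r{\left(F,H \right)} = \left(7 + 3\right) 0 = 10 \cdot 0 = 0$)
$\left(-28510 + Y\right) + r{\left(S{\left(14 \right)},-114 \right)} = \left(-28510 + 10360\right) + 0 = -18150 + 0 = -18150$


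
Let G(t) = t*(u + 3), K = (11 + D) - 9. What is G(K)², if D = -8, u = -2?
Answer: 36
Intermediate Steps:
K = -6 (K = (11 - 8) - 9 = 3 - 9 = -6)
G(t) = t (G(t) = t*(-2 + 3) = t*1 = t)
G(K)² = (-6)² = 36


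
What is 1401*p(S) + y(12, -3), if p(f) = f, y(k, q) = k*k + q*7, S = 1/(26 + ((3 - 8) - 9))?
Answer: 959/4 ≈ 239.75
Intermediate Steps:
S = 1/12 (S = 1/(26 + (-5 - 9)) = 1/(26 - 14) = 1/12 ≈ 0.083333)
y(k, q) = k² + 7*q
1401*p(S) + y(12, -3) = 1401*(1/12) + (12² + 7*(-3)) = 467/4 + (144 - 21) = 467/4 + 123 = 959/4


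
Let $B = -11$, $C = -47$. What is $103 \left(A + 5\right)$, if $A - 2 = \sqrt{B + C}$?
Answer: $721 + 103 i \sqrt{58} \approx 721.0 + 784.42 i$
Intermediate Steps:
$A = 2 + i \sqrt{58}$ ($A = 2 + \sqrt{-11 - 47} = 2 + \sqrt{-58} = 2 + i \sqrt{58} \approx 2.0 + 7.6158 i$)
$103 \left(A + 5\right) = 103 \left(\left(2 + i \sqrt{58}\right) + 5\right) = 103 \left(7 + i \sqrt{58}\right) = 721 + 103 i \sqrt{58}$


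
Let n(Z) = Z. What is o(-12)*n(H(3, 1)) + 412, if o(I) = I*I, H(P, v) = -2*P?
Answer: -452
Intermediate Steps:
o(I) = I²
o(-12)*n(H(3, 1)) + 412 = (-12)²*(-2*3) + 412 = 144*(-6) + 412 = -864 + 412 = -452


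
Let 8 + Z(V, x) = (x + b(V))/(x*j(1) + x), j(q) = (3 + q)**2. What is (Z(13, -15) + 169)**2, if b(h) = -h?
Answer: 1687812889/65025 ≈ 25956.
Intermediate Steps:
Z(V, x) = -8 + (x - V)/(17*x) (Z(V, x) = -8 + (x - V)/(x*(3 + 1)**2 + x) = -8 + (x - V)/(x*4**2 + x) = -8 + (x - V)/(x*16 + x) = -8 + (x - V)/(16*x + x) = -8 + (x - V)/((17*x)) = -8 + (x - V)*(1/(17*x)) = -8 + (x - V)/(17*x))
(Z(13, -15) + 169)**2 = ((1/17)*(-1*13 - 135*(-15))/(-15) + 169)**2 = ((1/17)*(-1/15)*(-13 + 2025) + 169)**2 = ((1/17)*(-1/15)*2012 + 169)**2 = (-2012/255 + 169)**2 = (41083/255)**2 = 1687812889/65025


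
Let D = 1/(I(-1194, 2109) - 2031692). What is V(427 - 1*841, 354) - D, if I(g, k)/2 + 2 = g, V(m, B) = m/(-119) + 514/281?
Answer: 21238231967/4001043228 ≈ 5.3082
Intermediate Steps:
V(m, B) = 514/281 - m/119 (V(m, B) = m*(-1/119) + 514*(1/281) = -m/119 + 514/281 = 514/281 - m/119)
I(g, k) = -4 + 2*g
D = -1/2034084 (D = 1/((-4 + 2*(-1194)) - 2031692) = 1/((-4 - 2388) - 2031692) = 1/(-2392 - 2031692) = 1/(-2034084) = -1/2034084 ≈ -4.9162e-7)
V(427 - 1*841, 354) - D = (514/281 - (427 - 1*841)/119) - 1*(-1/2034084) = (514/281 - (427 - 841)/119) + 1/2034084 = (514/281 - 1/119*(-414)) + 1/2034084 = (514/281 + 414/119) + 1/2034084 = 177500/33439 + 1/2034084 = 21238231967/4001043228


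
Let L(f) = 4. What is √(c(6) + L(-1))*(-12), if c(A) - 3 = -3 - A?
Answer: -12*I*√2 ≈ -16.971*I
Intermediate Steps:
c(A) = -A (c(A) = 3 + (-3 - A) = -A)
√(c(6) + L(-1))*(-12) = √(-1*6 + 4)*(-12) = √(-6 + 4)*(-12) = √(-2)*(-12) = (I*√2)*(-12) = -12*I*√2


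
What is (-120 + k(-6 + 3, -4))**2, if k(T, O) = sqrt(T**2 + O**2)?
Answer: 13225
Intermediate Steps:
k(T, O) = sqrt(O**2 + T**2)
(-120 + k(-6 + 3, -4))**2 = (-120 + sqrt((-4)**2 + (-6 + 3)**2))**2 = (-120 + sqrt(16 + (-3)**2))**2 = (-120 + sqrt(16 + 9))**2 = (-120 + sqrt(25))**2 = (-120 + 5)**2 = (-115)**2 = 13225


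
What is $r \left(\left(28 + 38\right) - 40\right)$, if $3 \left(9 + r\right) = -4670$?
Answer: $- \frac{122122}{3} \approx -40707.0$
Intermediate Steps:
$r = - \frac{4697}{3}$ ($r = -9 + \frac{1}{3} \left(-4670\right) = -9 - \frac{4670}{3} = - \frac{4697}{3} \approx -1565.7$)
$r \left(\left(28 + 38\right) - 40\right) = - \frac{4697 \left(\left(28 + 38\right) - 40\right)}{3} = - \frac{4697 \left(66 - 40\right)}{3} = \left(- \frac{4697}{3}\right) 26 = - \frac{122122}{3}$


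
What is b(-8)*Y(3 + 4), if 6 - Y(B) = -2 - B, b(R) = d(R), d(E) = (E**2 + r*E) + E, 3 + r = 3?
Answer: 840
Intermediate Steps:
r = 0 (r = -3 + 3 = 0)
d(E) = E + E**2 (d(E) = (E**2 + 0*E) + E = (E**2 + 0) + E = E**2 + E = E + E**2)
b(R) = R*(1 + R)
Y(B) = 8 + B (Y(B) = 6 - (-2 - B) = 6 + (2 + B) = 8 + B)
b(-8)*Y(3 + 4) = (-8*(1 - 8))*(8 + (3 + 4)) = (-8*(-7))*(8 + 7) = 56*15 = 840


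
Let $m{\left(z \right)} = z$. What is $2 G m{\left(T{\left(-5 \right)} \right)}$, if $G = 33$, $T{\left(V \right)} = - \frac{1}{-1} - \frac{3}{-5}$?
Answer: $\frac{528}{5} \approx 105.6$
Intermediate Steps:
$T{\left(V \right)} = \frac{8}{5}$ ($T{\left(V \right)} = \left(-1\right) \left(-1\right) - - \frac{3}{5} = 1 + \frac{3}{5} = \frac{8}{5}$)
$2 G m{\left(T{\left(-5 \right)} \right)} = 2 \cdot 33 \cdot \frac{8}{5} = 66 \cdot \frac{8}{5} = \frac{528}{5}$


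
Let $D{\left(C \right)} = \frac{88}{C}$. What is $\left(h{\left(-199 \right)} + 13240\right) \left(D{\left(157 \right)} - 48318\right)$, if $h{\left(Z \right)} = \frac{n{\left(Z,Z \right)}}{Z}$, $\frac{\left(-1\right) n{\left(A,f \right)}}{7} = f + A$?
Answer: $- \frac{100330293388}{157} \approx -6.3905 \cdot 10^{8}$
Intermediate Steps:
$n{\left(A,f \right)} = - 7 A - 7 f$ ($n{\left(A,f \right)} = - 7 \left(f + A\right) = - 7 \left(A + f\right) = - 7 A - 7 f$)
$h{\left(Z \right)} = -14$ ($h{\left(Z \right)} = \frac{- 7 Z - 7 Z}{Z} = \frac{\left(-14\right) Z}{Z} = -14$)
$\left(h{\left(-199 \right)} + 13240\right) \left(D{\left(157 \right)} - 48318\right) = \left(-14 + 13240\right) \left(\frac{88}{157} - 48318\right) = 13226 \left(88 \cdot \frac{1}{157} - 48318\right) = 13226 \left(\frac{88}{157} - 48318\right) = 13226 \left(- \frac{7585838}{157}\right) = - \frac{100330293388}{157}$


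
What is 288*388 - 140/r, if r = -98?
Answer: 782218/7 ≈ 1.1175e+5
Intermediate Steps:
288*388 - 140/r = 288*388 - 140/(-98) = 111744 - 140*(-1/98) = 111744 + 10/7 = 782218/7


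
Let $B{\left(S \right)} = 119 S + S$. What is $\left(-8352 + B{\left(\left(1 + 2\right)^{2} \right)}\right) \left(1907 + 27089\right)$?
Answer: $-210858912$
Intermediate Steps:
$B{\left(S \right)} = 120 S$
$\left(-8352 + B{\left(\left(1 + 2\right)^{2} \right)}\right) \left(1907 + 27089\right) = \left(-8352 + 120 \left(1 + 2\right)^{2}\right) \left(1907 + 27089\right) = \left(-8352 + 120 \cdot 3^{2}\right) 28996 = \left(-8352 + 120 \cdot 9\right) 28996 = \left(-8352 + 1080\right) 28996 = \left(-7272\right) 28996 = -210858912$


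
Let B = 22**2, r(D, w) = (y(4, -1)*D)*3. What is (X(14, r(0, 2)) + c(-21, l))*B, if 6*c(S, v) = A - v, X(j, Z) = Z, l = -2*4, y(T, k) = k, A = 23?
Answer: 7502/3 ≈ 2500.7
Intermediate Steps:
l = -8
r(D, w) = -3*D (r(D, w) = -D*3 = -3*D)
B = 484
c(S, v) = 23/6 - v/6 (c(S, v) = (23 - v)/6 = 23/6 - v/6)
(X(14, r(0, 2)) + c(-21, l))*B = (-3*0 + (23/6 - 1/6*(-8)))*484 = (0 + (23/6 + 4/3))*484 = (0 + 31/6)*484 = (31/6)*484 = 7502/3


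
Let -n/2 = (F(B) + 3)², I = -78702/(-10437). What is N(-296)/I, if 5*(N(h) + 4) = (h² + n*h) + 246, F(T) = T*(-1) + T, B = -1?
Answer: 32413843/13117 ≈ 2471.1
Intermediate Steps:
I = 26234/3479 (I = -78702*(-1/10437) = 26234/3479 ≈ 7.5407)
F(T) = 0 (F(T) = -T + T = 0)
n = -18 (n = -2*(0 + 3)² = -2*3² = -2*9 = -18)
N(h) = 226/5 - 18*h/5 + h²/5 (N(h) = -4 + ((h² - 18*h) + 246)/5 = -4 + (246 + h² - 18*h)/5 = -4 + (246/5 - 18*h/5 + h²/5) = 226/5 - 18*h/5 + h²/5)
N(-296)/I = (226/5 - 18/5*(-296) + (⅕)*(-296)²)/(26234/3479) = (226/5 + 5328/5 + (⅕)*87616)*(3479/26234) = (226/5 + 5328/5 + 87616/5)*(3479/26234) = 18634*(3479/26234) = 32413843/13117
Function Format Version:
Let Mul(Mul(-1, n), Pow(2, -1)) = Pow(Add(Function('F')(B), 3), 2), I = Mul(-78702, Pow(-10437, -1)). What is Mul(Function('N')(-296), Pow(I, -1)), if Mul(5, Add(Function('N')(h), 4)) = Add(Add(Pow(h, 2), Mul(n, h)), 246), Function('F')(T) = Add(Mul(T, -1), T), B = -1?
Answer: Rational(32413843, 13117) ≈ 2471.1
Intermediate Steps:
I = Rational(26234, 3479) (I = Mul(-78702, Rational(-1, 10437)) = Rational(26234, 3479) ≈ 7.5407)
Function('F')(T) = 0 (Function('F')(T) = Add(Mul(-1, T), T) = 0)
n = -18 (n = Mul(-2, Pow(Add(0, 3), 2)) = Mul(-2, Pow(3, 2)) = Mul(-2, 9) = -18)
Function('N')(h) = Add(Rational(226, 5), Mul(Rational(-18, 5), h), Mul(Rational(1, 5), Pow(h, 2))) (Function('N')(h) = Add(-4, Mul(Rational(1, 5), Add(Add(Pow(h, 2), Mul(-18, h)), 246))) = Add(-4, Mul(Rational(1, 5), Add(246, Pow(h, 2), Mul(-18, h)))) = Add(-4, Add(Rational(246, 5), Mul(Rational(-18, 5), h), Mul(Rational(1, 5), Pow(h, 2)))) = Add(Rational(226, 5), Mul(Rational(-18, 5), h), Mul(Rational(1, 5), Pow(h, 2))))
Mul(Function('N')(-296), Pow(I, -1)) = Mul(Add(Rational(226, 5), Mul(Rational(-18, 5), -296), Mul(Rational(1, 5), Pow(-296, 2))), Pow(Rational(26234, 3479), -1)) = Mul(Add(Rational(226, 5), Rational(5328, 5), Mul(Rational(1, 5), 87616)), Rational(3479, 26234)) = Mul(Add(Rational(226, 5), Rational(5328, 5), Rational(87616, 5)), Rational(3479, 26234)) = Mul(18634, Rational(3479, 26234)) = Rational(32413843, 13117)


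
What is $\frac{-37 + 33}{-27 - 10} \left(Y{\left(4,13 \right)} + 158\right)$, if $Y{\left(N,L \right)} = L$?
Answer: $\frac{684}{37} \approx 18.486$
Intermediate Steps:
$\frac{-37 + 33}{-27 - 10} \left(Y{\left(4,13 \right)} + 158\right) = \frac{-37 + 33}{-27 - 10} \left(13 + 158\right) = - \frac{4}{-37} \cdot 171 = \left(-4\right) \left(- \frac{1}{37}\right) 171 = \frac{4}{37} \cdot 171 = \frac{684}{37}$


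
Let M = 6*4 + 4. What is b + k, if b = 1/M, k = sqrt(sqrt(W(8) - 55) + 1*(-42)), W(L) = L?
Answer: 1/28 + sqrt(-42 + I*sqrt(47)) ≈ 0.5629 + 6.5021*I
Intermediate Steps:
M = 28 (M = 24 + 4 = 28)
k = sqrt(-42 + I*sqrt(47)) (k = sqrt(sqrt(8 - 55) + 1*(-42)) = sqrt(sqrt(-47) - 42) = sqrt(I*sqrt(47) - 42) = sqrt(-42 + I*sqrt(47)) ≈ 0.52718 + 6.5021*I)
b = 1/28 ≈ 0.035714
b + k = 1/28 + sqrt(-42 + I*sqrt(47))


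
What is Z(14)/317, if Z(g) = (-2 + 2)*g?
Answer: 0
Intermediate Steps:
Z(g) = 0 (Z(g) = 0*g = 0)
Z(14)/317 = 0/317 = 0*(1/317) = 0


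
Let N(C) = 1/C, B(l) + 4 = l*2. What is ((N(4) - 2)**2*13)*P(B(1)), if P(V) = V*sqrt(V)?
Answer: -637*I*sqrt(2)/8 ≈ -112.61*I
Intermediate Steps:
B(l) = -4 + 2*l (B(l) = -4 + l*2 = -4 + 2*l)
P(V) = V**(3/2)
N(C) = 1/C
((N(4) - 2)**2*13)*P(B(1)) = ((1/4 - 2)**2*13)*(-4 + 2*1)**(3/2) = ((1/4 - 2)**2*13)*(-4 + 2)**(3/2) = ((-7/4)**2*13)*(-2)**(3/2) = ((49/16)*13)*(-2*I*sqrt(2)) = 637*(-2*I*sqrt(2))/16 = -637*I*sqrt(2)/8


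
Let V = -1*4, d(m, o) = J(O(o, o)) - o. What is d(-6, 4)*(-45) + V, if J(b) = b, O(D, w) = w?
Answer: -4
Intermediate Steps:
d(m, o) = 0 (d(m, o) = o - o = 0)
V = -4
d(-6, 4)*(-45) + V = 0*(-45) - 4 = 0 - 4 = -4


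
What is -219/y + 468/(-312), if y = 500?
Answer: -969/500 ≈ -1.9380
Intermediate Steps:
-219/y + 468/(-312) = -219/500 + 468/(-312) = -219*1/500 + 468*(-1/312) = -219/500 - 3/2 = -969/500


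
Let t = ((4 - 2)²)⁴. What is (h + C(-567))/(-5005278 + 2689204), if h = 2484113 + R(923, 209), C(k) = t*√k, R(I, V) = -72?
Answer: -2484041/2316074 - 1152*I*√7/1158037 ≈ -1.0725 - 0.002632*I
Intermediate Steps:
t = 256 (t = (2²)⁴ = 4⁴ = 256)
C(k) = 256*√k
h = 2484041 (h = 2484113 - 72 = 2484041)
(h + C(-567))/(-5005278 + 2689204) = (2484041 + 256*√(-567))/(-5005278 + 2689204) = (2484041 + 256*(9*I*√7))/(-2316074) = (2484041 + 2304*I*√7)*(-1/2316074) = -2484041/2316074 - 1152*I*√7/1158037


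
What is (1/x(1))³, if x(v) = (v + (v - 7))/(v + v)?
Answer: -8/125 ≈ -0.064000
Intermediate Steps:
x(v) = (-7 + 2*v)/(2*v) (x(v) = (v + (-7 + v))/((2*v)) = (-7 + 2*v)*(1/(2*v)) = (-7 + 2*v)/(2*v))
(1/x(1))³ = (1/((-7/2 + 1)/1))³ = (1/(1*(-5/2)))³ = (1/(-5/2))³ = (-⅖)³ = -8/125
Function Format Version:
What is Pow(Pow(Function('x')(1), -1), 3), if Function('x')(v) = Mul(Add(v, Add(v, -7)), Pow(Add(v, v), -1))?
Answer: Rational(-8, 125) ≈ -0.064000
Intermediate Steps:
Function('x')(v) = Mul(Rational(1, 2), Pow(v, -1), Add(-7, Mul(2, v))) (Function('x')(v) = Mul(Add(v, Add(-7, v)), Pow(Mul(2, v), -1)) = Mul(Add(-7, Mul(2, v)), Mul(Rational(1, 2), Pow(v, -1))) = Mul(Rational(1, 2), Pow(v, -1), Add(-7, Mul(2, v))))
Pow(Pow(Function('x')(1), -1), 3) = Pow(Pow(Mul(Pow(1, -1), Add(Rational(-7, 2), 1)), -1), 3) = Pow(Pow(Mul(1, Rational(-5, 2)), -1), 3) = Pow(Pow(Rational(-5, 2), -1), 3) = Pow(Rational(-2, 5), 3) = Rational(-8, 125)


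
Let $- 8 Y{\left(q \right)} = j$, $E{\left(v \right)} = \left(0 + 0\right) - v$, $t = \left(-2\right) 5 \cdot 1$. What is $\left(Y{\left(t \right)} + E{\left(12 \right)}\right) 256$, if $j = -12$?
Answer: $-2688$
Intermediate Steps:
$t = -10$ ($t = \left(-10\right) 1 = -10$)
$E{\left(v \right)} = - v$ ($E{\left(v \right)} = 0 - v = - v$)
$Y{\left(q \right)} = \frac{3}{2}$ ($Y{\left(q \right)} = \left(- \frac{1}{8}\right) \left(-12\right) = \frac{3}{2}$)
$\left(Y{\left(t \right)} + E{\left(12 \right)}\right) 256 = \left(\frac{3}{2} - 12\right) 256 = \left(- \frac{21}{2}\right) 256 = -2688$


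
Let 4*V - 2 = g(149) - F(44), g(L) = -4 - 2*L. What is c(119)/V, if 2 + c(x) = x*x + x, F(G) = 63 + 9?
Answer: -14278/93 ≈ -153.53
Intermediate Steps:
F(G) = 72
c(x) = -2 + x + x² (c(x) = -2 + (x*x + x) = -2 + (x² + x) = -2 + (x + x²) = -2 + x + x²)
V = -93 (V = ½ + ((-4 - 2*149) - 1*72)/4 = ½ + ((-4 - 298) - 72)/4 = ½ + (-302 - 72)/4 = ½ + (¼)*(-374) = ½ - 187/2 = -93)
c(119)/V = (-2 + 119 + 119²)/(-93) = (-2 + 119 + 14161)*(-1/93) = 14278*(-1/93) = -14278/93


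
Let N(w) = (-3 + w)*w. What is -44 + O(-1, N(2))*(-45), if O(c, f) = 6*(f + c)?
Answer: 766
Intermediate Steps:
N(w) = w*(-3 + w)
O(c, f) = 6*c + 6*f (O(c, f) = 6*(c + f) = 6*c + 6*f)
-44 + O(-1, N(2))*(-45) = -44 + (6*(-1) + 6*(2*(-3 + 2)))*(-45) = -44 + (-6 + 6*(2*(-1)))*(-45) = -44 + (-6 + 6*(-2))*(-45) = -44 + (-6 - 12)*(-45) = -44 - 18*(-45) = -44 + 810 = 766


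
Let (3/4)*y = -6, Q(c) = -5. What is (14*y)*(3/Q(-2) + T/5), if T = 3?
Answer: 0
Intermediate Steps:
y = -8 (y = (4/3)*(-6) = -8)
(14*y)*(3/Q(-2) + T/5) = (14*(-8))*(3/(-5) + 3/5) = -112*(3*(-⅕) + 3*(⅕)) = -112*(-⅗ + ⅗) = -112*0 = 0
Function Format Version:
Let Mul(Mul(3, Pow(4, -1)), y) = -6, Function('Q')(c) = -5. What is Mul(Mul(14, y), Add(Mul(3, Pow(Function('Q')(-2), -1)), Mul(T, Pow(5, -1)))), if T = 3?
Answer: 0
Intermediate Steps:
y = -8 (y = Mul(Rational(4, 3), -6) = -8)
Mul(Mul(14, y), Add(Mul(3, Pow(Function('Q')(-2), -1)), Mul(T, Pow(5, -1)))) = Mul(Mul(14, -8), Add(Mul(3, Pow(-5, -1)), Mul(3, Pow(5, -1)))) = Mul(-112, Add(Mul(3, Rational(-1, 5)), Mul(3, Rational(1, 5)))) = Mul(-112, Add(Rational(-3, 5), Rational(3, 5))) = Mul(-112, 0) = 0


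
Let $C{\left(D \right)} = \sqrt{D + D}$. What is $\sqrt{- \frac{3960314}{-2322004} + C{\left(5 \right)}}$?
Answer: $\frac{\sqrt{2298966237314 + 1347925644004 \sqrt{10}}}{1161002} \approx 2.2063$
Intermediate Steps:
$C{\left(D \right)} = \sqrt{2} \sqrt{D}$ ($C{\left(D \right)} = \sqrt{2 D} = \sqrt{2} \sqrt{D}$)
$\sqrt{- \frac{3960314}{-2322004} + C{\left(5 \right)}} = \sqrt{- \frac{3960314}{-2322004} + \sqrt{2} \sqrt{5}} = \sqrt{\left(-3960314\right) \left(- \frac{1}{2322004}\right) + \sqrt{10}} = \sqrt{\frac{1980157}{1161002} + \sqrt{10}}$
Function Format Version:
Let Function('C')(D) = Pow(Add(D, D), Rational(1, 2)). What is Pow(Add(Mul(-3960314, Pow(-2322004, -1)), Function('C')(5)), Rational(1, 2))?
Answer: Mul(Rational(1, 1161002), Pow(Add(2298966237314, Mul(1347925644004, Pow(10, Rational(1, 2)))), Rational(1, 2))) ≈ 2.2063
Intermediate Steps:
Function('C')(D) = Mul(Pow(2, Rational(1, 2)), Pow(D, Rational(1, 2))) (Function('C')(D) = Pow(Mul(2, D), Rational(1, 2)) = Mul(Pow(2, Rational(1, 2)), Pow(D, Rational(1, 2))))
Pow(Add(Mul(-3960314, Pow(-2322004, -1)), Function('C')(5)), Rational(1, 2)) = Pow(Add(Mul(-3960314, Pow(-2322004, -1)), Mul(Pow(2, Rational(1, 2)), Pow(5, Rational(1, 2)))), Rational(1, 2)) = Pow(Add(Mul(-3960314, Rational(-1, 2322004)), Pow(10, Rational(1, 2))), Rational(1, 2)) = Pow(Add(Rational(1980157, 1161002), Pow(10, Rational(1, 2))), Rational(1, 2))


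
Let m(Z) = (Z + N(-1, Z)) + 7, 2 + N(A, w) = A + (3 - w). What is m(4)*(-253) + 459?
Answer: -1312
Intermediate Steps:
N(A, w) = 1 + A - w (N(A, w) = -2 + (A + (3 - w)) = -2 + (3 + A - w) = 1 + A - w)
m(Z) = 7 (m(Z) = (Z + (1 - 1 - Z)) + 7 = (Z - Z) + 7 = 0 + 7 = 7)
m(4)*(-253) + 459 = 7*(-253) + 459 = -1771 + 459 = -1312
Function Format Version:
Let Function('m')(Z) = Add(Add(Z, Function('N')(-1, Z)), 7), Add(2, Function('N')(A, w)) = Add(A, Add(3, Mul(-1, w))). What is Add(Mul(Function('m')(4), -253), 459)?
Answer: -1312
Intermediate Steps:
Function('N')(A, w) = Add(1, A, Mul(-1, w)) (Function('N')(A, w) = Add(-2, Add(A, Add(3, Mul(-1, w)))) = Add(-2, Add(3, A, Mul(-1, w))) = Add(1, A, Mul(-1, w)))
Function('m')(Z) = 7 (Function('m')(Z) = Add(Add(Z, Add(1, -1, Mul(-1, Z))), 7) = Add(Add(Z, Mul(-1, Z)), 7) = Add(0, 7) = 7)
Add(Mul(Function('m')(4), -253), 459) = Add(Mul(7, -253), 459) = Add(-1771, 459) = -1312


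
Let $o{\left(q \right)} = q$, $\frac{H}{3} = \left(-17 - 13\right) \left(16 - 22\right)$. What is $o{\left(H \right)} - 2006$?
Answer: $-1466$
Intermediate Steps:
$H = 540$ ($H = 3 \left(-17 - 13\right) \left(16 - 22\right) = 3 \left(\left(-30\right) \left(-6\right)\right) = 3 \cdot 180 = 540$)
$o{\left(H \right)} - 2006 = 540 - 2006 = -1466$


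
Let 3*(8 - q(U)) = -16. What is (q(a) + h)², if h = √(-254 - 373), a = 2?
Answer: -4043/9 + 80*I*√627/3 ≈ -449.22 + 667.73*I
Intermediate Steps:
h = I*√627 (h = √(-627) = I*√627 ≈ 25.04*I)
q(U) = 40/3 (q(U) = 8 - ⅓*(-16) = 8 + 16/3 = 40/3)
(q(a) + h)² = (40/3 + I*√627)²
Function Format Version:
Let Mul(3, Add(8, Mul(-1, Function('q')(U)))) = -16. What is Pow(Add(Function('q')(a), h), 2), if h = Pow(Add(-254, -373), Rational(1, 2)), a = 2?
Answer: Add(Rational(-4043, 9), Mul(Rational(80, 3), I, Pow(627, Rational(1, 2)))) ≈ Add(-449.22, Mul(667.73, I))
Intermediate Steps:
h = Mul(I, Pow(627, Rational(1, 2))) (h = Pow(-627, Rational(1, 2)) = Mul(I, Pow(627, Rational(1, 2))) ≈ Mul(25.040, I))
Function('q')(U) = Rational(40, 3) (Function('q')(U) = Add(8, Mul(Rational(-1, 3), -16)) = Add(8, Rational(16, 3)) = Rational(40, 3))
Pow(Add(Function('q')(a), h), 2) = Pow(Add(Rational(40, 3), Mul(I, Pow(627, Rational(1, 2)))), 2)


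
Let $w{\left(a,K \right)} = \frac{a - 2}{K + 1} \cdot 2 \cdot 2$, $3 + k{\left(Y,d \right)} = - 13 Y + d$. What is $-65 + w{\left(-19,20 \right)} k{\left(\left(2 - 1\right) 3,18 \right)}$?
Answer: $31$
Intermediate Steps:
$k{\left(Y,d \right)} = -3 + d - 13 Y$ ($k{\left(Y,d \right)} = -3 - \left(- d + 13 Y\right) = -3 + d - 13 Y$)
$w{\left(a,K \right)} = \frac{4 \left(-2 + a\right)}{1 + K}$ ($w{\left(a,K \right)} = \frac{-2 + a}{1 + K} 2 \cdot 2 = \frac{2 \left(-2 + a\right)}{1 + K} 2 = \frac{4 \left(-2 + a\right)}{1 + K}$)
$-65 + w{\left(-19,20 \right)} k{\left(\left(2 - 1\right) 3,18 \right)} = -65 + \frac{4 \left(-2 - 19\right)}{1 + 20} \left(-3 + 18 - 13 \left(2 - 1\right) 3\right) = -65 + 4 \cdot \frac{1}{21} \left(-21\right) \left(-3 + 18 - 13 \cdot 1 \cdot 3\right) = -65 + 4 \cdot \frac{1}{21} \left(-21\right) \left(-3 + 18 - 39\right) = -65 - 4 \left(-3 + 18 - 39\right) = -65 - -96 = -65 + 96 = 31$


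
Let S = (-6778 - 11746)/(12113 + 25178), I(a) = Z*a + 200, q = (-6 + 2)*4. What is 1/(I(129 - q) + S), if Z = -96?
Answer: -37291/511651044 ≈ -7.2884e-5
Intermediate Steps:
q = -16 (q = -4*4 = -16)
I(a) = 200 - 96*a (I(a) = -96*a + 200 = 200 - 96*a)
S = -18524/37291 ≈ -0.49674
1/(I(129 - q) + S) = 1/((200 - 96*(129 - 1*(-16))) - 18524/37291) = 1/((200 - 96*(129 + 16)) - 18524/37291) = 1/((200 - 96*145) - 18524/37291) = 1/((200 - 13920) - 18524/37291) = 1/(-13720 - 18524/37291) = 1/(-511651044/37291) = -37291/511651044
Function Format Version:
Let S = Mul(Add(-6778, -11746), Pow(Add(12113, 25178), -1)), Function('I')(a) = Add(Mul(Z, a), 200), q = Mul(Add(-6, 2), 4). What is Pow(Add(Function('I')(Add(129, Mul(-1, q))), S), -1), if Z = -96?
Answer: Rational(-37291, 511651044) ≈ -7.2884e-5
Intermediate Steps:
q = -16 (q = Mul(-4, 4) = -16)
Function('I')(a) = Add(200, Mul(-96, a)) (Function('I')(a) = Add(Mul(-96, a), 200) = Add(200, Mul(-96, a)))
S = Rational(-18524, 37291) (S = Mul(-18524, Pow(37291, -1)) = Mul(-18524, Rational(1, 37291)) = Rational(-18524, 37291) ≈ -0.49674)
Pow(Add(Function('I')(Add(129, Mul(-1, q))), S), -1) = Pow(Add(Add(200, Mul(-96, Add(129, Mul(-1, -16)))), Rational(-18524, 37291)), -1) = Pow(Add(Add(200, Mul(-96, Add(129, 16))), Rational(-18524, 37291)), -1) = Pow(Add(Add(200, Mul(-96, 145)), Rational(-18524, 37291)), -1) = Pow(Add(Add(200, -13920), Rational(-18524, 37291)), -1) = Pow(Add(-13720, Rational(-18524, 37291)), -1) = Pow(Rational(-511651044, 37291), -1) = Rational(-37291, 511651044)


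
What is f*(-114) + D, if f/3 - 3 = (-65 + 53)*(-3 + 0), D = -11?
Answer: -13349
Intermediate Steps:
f = 117 (f = 9 + 3*((-65 + 53)*(-3 + 0)) = 9 + 3*(-12*(-3)) = 9 + 3*36 = 9 + 108 = 117)
f*(-114) + D = 117*(-114) - 11 = -13338 - 11 = -13349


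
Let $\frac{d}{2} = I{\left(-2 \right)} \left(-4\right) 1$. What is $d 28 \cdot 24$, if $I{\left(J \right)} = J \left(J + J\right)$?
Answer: $-43008$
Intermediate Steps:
$I{\left(J \right)} = 2 J^{2}$ ($I{\left(J \right)} = J 2 J = 2 J^{2}$)
$d = -64$ ($d = 2 \cdot 2 \left(-2\right)^{2} \left(-4\right) 1 = 2 \cdot 2 \cdot 4 \left(-4\right) 1 = 2 \cdot 8 \left(-4\right) 1 = 2 \left(\left(-32\right) 1\right) = 2 \left(-32\right) = -64$)
$d 28 \cdot 24 = \left(-64\right) 28 \cdot 24 = \left(-1792\right) 24 = -43008$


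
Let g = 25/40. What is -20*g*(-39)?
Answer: 975/2 ≈ 487.50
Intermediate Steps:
g = 5/8 (g = 25*(1/40) = 5/8 ≈ 0.62500)
-20*g*(-39) = -20*5/8*(-39) = -25/2*(-39) = 975/2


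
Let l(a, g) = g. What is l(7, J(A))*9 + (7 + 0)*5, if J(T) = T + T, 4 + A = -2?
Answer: -73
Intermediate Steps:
A = -6 (A = -4 - 2 = -6)
J(T) = 2*T
l(7, J(A))*9 + (7 + 0)*5 = (2*(-6))*9 + (7 + 0)*5 = -12*9 + 7*5 = -108 + 35 = -73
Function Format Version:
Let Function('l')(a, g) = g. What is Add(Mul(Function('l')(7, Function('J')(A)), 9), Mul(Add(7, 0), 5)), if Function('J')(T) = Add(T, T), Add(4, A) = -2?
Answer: -73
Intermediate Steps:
A = -6 (A = Add(-4, -2) = -6)
Function('J')(T) = Mul(2, T)
Add(Mul(Function('l')(7, Function('J')(A)), 9), Mul(Add(7, 0), 5)) = Add(Mul(Mul(2, -6), 9), Mul(Add(7, 0), 5)) = Add(Mul(-12, 9), Mul(7, 5)) = Add(-108, 35) = -73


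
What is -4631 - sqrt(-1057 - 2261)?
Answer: -4631 - I*sqrt(3318) ≈ -4631.0 - 57.602*I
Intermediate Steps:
-4631 - sqrt(-1057 - 2261) = -4631 - sqrt(-3318) = -4631 - I*sqrt(3318)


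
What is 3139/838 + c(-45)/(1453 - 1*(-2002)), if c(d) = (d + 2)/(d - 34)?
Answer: 856810389/228727910 ≈ 3.7460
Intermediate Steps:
c(d) = (2 + d)/(-34 + d)
3139/838 + c(-45)/(1453 - 1*(-2002)) = 3139/838 + ((2 - 45)/(-34 - 45))/(1453 - 1*(-2002)) = 3139*(1/838) + (-43/(-79))/(1453 + 2002) = 3139/838 - 1/79*(-43)/3455 = 3139/838 + (43/79)*(1/3455) = 3139/838 + 43/272945 = 856810389/228727910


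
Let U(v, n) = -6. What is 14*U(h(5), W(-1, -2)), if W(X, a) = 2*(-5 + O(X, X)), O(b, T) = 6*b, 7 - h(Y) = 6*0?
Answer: -84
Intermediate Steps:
h(Y) = 7 (h(Y) = 7 - 6*0 = 7 - 1*0 = 7 + 0 = 7)
W(X, a) = -10 + 12*X (W(X, a) = 2*(-5 + 6*X) = -10 + 12*X)
14*U(h(5), W(-1, -2)) = 14*(-6) = -84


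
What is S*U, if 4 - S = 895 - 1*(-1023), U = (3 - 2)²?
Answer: -1914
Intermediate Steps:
U = 1 (U = 1² = 1)
S = -1914 (S = 4 - (895 - 1*(-1023)) = 4 - (895 + 1023) = 4 - 1*1918 = 4 - 1918 = -1914)
S*U = -1914*1 = -1914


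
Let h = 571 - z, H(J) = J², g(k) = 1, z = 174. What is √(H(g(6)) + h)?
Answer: √398 ≈ 19.950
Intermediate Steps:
h = 397 (h = 571 - 1*174 = 571 - 174 = 397)
√(H(g(6)) + h) = √(1² + 397) = √(1 + 397) = √398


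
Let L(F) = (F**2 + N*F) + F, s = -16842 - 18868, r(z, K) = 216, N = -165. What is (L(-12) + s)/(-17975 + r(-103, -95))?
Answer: 33598/17759 ≈ 1.8919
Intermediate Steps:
s = -35710
L(F) = F**2 - 164*F (L(F) = (F**2 - 165*F) + F = F**2 - 164*F)
(L(-12) + s)/(-17975 + r(-103, -95)) = (-12*(-164 - 12) - 35710)/(-17975 + 216) = (-12*(-176) - 35710)/(-17759) = (2112 - 35710)*(-1/17759) = -33598*(-1/17759) = 33598/17759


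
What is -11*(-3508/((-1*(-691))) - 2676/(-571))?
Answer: 1693472/394561 ≈ 4.2920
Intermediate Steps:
-11*(-3508/((-1*(-691))) - 2676/(-571)) = -11*(-3508/691 - 2676*(-1/571)) = -11*(-3508*1/691 + 2676/571) = -11*(-3508/691 + 2676/571) = -11*(-153952/394561) = 1693472/394561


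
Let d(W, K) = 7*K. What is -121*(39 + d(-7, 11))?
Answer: -14036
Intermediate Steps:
-121*(39 + d(-7, 11)) = -121*(39 + 7*11) = -121*(39 + 77) = -121*116 = -1*14036 = -14036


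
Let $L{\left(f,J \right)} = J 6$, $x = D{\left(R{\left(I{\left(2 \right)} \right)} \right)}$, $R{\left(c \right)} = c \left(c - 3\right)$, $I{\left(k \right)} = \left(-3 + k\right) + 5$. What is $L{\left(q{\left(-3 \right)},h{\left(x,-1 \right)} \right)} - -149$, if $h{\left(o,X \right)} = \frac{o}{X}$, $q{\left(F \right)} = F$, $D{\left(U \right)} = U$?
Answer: $125$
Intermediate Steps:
$I{\left(k \right)} = 2 + k$
$R{\left(c \right)} = c \left(-3 + c\right)$
$x = 4$ ($x = \left(2 + 2\right) \left(-3 + \left(2 + 2\right)\right) = 4 \left(-3 + 4\right) = 4 \cdot 1 = 4$)
$L{\left(f,J \right)} = 6 J$
$L{\left(q{\left(-3 \right)},h{\left(x,-1 \right)} \right)} - -149 = 6 \frac{4}{-1} - -149 = 6 \cdot 4 \left(-1\right) + 149 = 6 \left(-4\right) + 149 = -24 + 149 = 125$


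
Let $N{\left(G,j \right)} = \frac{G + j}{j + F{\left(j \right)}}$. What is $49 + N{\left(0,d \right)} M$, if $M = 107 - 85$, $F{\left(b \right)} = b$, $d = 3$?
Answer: $60$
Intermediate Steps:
$N{\left(G,j \right)} = \frac{G + j}{2 j}$ ($N{\left(G,j \right)} = \frac{G + j}{j + j} = \frac{G + j}{2 j}$)
$M = 22$
$49 + N{\left(0,d \right)} M = 49 + \frac{0 + 3}{2 \cdot 3} \cdot 22 = 49 + \frac{1}{2} \cdot \frac{1}{3} \cdot 3 \cdot 22 = 49 + \frac{1}{2} \cdot 22 = 49 + 11 = 60$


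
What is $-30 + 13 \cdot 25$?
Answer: $295$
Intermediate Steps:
$-30 + 13 \cdot 25 = -30 + 325 = 295$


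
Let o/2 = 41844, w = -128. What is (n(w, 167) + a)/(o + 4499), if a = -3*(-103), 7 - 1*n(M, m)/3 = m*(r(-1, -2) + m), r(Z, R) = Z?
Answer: -82836/88187 ≈ -0.93932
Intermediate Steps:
o = 83688 (o = 2*41844 = 83688)
n(M, m) = 21 - 3*m*(-1 + m)
a = 309
(n(w, 167) + a)/(o + 4499) = ((21 - 3*167² + 3*167) + 309)/(83688 + 4499) = ((21 - 3*27889 + 501) + 309)/88187 = ((21 - 83667 + 501) + 309)*(1/88187) = (-83145 + 309)*(1/88187) = -82836*1/88187 = -82836/88187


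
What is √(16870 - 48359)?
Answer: I*√31489 ≈ 177.45*I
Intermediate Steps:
√(16870 - 48359) = √(-31489) = I*√31489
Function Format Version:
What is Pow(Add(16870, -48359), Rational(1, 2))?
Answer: Mul(I, Pow(31489, Rational(1, 2))) ≈ Mul(177.45, I)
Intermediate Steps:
Pow(Add(16870, -48359), Rational(1, 2)) = Pow(-31489, Rational(1, 2)) = Mul(I, Pow(31489, Rational(1, 2)))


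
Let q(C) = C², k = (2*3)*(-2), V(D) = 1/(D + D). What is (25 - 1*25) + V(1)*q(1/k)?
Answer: 1/288 ≈ 0.0034722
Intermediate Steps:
V(D) = 1/(2*D)
k = -12 (k = 6*(-2) = -12)
(25 - 1*25) + V(1)*q(1/k) = (25 - 1*25) + ((½)/1)*(1/(-12))² = (25 - 25) + ((½)*1)*(-1/12)² = 0 + (½)*(1/144) = 0 + 1/288 = 1/288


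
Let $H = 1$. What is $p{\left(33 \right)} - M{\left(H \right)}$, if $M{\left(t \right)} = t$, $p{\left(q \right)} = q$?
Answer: $32$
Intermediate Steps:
$p{\left(33 \right)} - M{\left(H \right)} = 33 - 1 = 32$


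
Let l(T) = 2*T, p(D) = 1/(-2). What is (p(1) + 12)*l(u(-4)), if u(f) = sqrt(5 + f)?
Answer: 23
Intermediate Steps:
p(D) = -1/2
(p(1) + 12)*l(u(-4)) = (-1/2 + 12)*(2*sqrt(5 - 4)) = 23*(2*sqrt(1))/2 = 23*(2*1)/2 = (23/2)*2 = 23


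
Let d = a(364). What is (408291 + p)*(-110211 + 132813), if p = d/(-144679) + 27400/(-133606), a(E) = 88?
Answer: 89190361305027397806/9664991237 ≈ 9.2282e+9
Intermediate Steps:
d = 88
p = -1987980964/9664991237 (p = 88/(-144679) + 27400/(-133606) = 88*(-1/144679) + 27400*(-1/133606) = -88/144679 - 13700/66803 = -1987980964/9664991237 ≈ -0.20569)
(408291 + p)*(-110211 + 132813) = (408291 - 1987980964/9664991237)*(-110211 + 132813) = (3946126949165003/9664991237)*22602 = 89190361305027397806/9664991237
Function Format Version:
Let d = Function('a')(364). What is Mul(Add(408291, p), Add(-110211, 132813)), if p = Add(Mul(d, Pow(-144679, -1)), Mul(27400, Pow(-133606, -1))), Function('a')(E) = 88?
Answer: Rational(89190361305027397806, 9664991237) ≈ 9.2282e+9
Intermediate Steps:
d = 88
p = Rational(-1987980964, 9664991237) (p = Add(Mul(88, Pow(-144679, -1)), Mul(27400, Pow(-133606, -1))) = Add(Mul(88, Rational(-1, 144679)), Mul(27400, Rational(-1, 133606))) = Add(Rational(-88, 144679), Rational(-13700, 66803)) = Rational(-1987980964, 9664991237) ≈ -0.20569)
Mul(Add(408291, p), Add(-110211, 132813)) = Mul(Add(408291, Rational(-1987980964, 9664991237)), Add(-110211, 132813)) = Mul(Rational(3946126949165003, 9664991237), 22602) = Rational(89190361305027397806, 9664991237)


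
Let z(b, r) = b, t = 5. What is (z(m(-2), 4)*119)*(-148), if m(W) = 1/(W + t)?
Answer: -17612/3 ≈ -5870.7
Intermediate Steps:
m(W) = 1/(5 + W) (m(W) = 1/(W + 5) = 1/(5 + W))
(z(m(-2), 4)*119)*(-148) = (119/(5 - 2))*(-148) = (119/3)*(-148) = -17612/3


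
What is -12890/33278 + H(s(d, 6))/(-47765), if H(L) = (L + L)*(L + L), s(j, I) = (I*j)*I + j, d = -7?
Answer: -4772488461/794761835 ≈ -6.0049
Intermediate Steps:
s(j, I) = j + j*I² (s(j, I) = j*I² + j = j + j*I²)
H(L) = 4*L² (H(L) = (2*L)*(2*L) = 4*L²)
-12890/33278 + H(s(d, 6))/(-47765) = -12890/33278 + (4*(-7*(1 + 6²))²)/(-47765) = -12890*1/33278 + (4*(-7*(1 + 36))²)*(-1/47765) = -6445/16639 + (4*(-7*37)²)*(-1/47765) = -6445/16639 + (4*(-259)²)*(-1/47765) = -6445/16639 + (4*67081)*(-1/47765) = -6445/16639 + 268324*(-1/47765) = -6445/16639 - 268324/47765 = -4772488461/794761835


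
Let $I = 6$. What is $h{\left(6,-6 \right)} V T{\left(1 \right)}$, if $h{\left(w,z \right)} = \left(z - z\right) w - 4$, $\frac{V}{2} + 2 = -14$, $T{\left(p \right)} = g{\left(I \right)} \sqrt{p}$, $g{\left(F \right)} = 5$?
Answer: $640$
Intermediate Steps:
$T{\left(p \right)} = 5 \sqrt{p}$
$V = -32$ ($V = -4 + 2 \left(-14\right) = -4 - 28 = -32$)
$h{\left(w,z \right)} = -4$ ($h{\left(w,z \right)} = 0 w - 4 = 0 - 4 = -4$)
$h{\left(6,-6 \right)} V T{\left(1 \right)} = \left(-4\right) \left(-32\right) 5 \sqrt{1} = 128 \cdot 5 \cdot 1 = 128 \cdot 5 = 640$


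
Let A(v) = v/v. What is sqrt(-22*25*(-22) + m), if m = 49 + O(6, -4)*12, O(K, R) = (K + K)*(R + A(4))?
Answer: sqrt(11717) ≈ 108.25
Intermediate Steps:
A(v) = 1
O(K, R) = 2*K*(1 + R) (O(K, R) = (K + K)*(R + 1) = (2*K)*(1 + R) = 2*K*(1 + R))
m = -383 (m = 49 + (2*6*(1 - 4))*12 = 49 + (2*6*(-3))*12 = 49 - 36*12 = 49 - 432 = -383)
sqrt(-22*25*(-22) + m) = sqrt(-22*25*(-22) - 383) = sqrt(-550*(-22) - 383) = sqrt(12100 - 383) = sqrt(11717)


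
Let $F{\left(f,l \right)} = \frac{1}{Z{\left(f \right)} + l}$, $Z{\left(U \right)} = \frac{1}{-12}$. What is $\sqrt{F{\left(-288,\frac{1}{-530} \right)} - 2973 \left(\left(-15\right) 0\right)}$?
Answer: $\frac{2 i \sqrt{215445}}{271} \approx 3.4255 i$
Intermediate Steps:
$Z{\left(U \right)} = - \frac{1}{12}$
$F{\left(f,l \right)} = \frac{1}{- \frac{1}{12} + l}$
$\sqrt{F{\left(-288,\frac{1}{-530} \right)} - 2973 \left(\left(-15\right) 0\right)} = \sqrt{\frac{12}{-1 + \frac{12}{-530}} - 2973 \left(\left(-15\right) 0\right)} = \sqrt{\frac{12}{-1 + 12 \left(- \frac{1}{530}\right)} - 0} = \sqrt{\frac{12}{-1 - \frac{6}{265}} + 0} = \sqrt{\frac{12}{- \frac{271}{265}} + 0} = \sqrt{12 \left(- \frac{265}{271}\right) + 0} = \sqrt{- \frac{3180}{271} + 0} = \sqrt{- \frac{3180}{271}} = \frac{2 i \sqrt{215445}}{271}$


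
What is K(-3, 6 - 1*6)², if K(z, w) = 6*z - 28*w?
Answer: 324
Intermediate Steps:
K(z, w) = -28*w + 6*z
K(-3, 6 - 1*6)² = (-28*(6 - 1*6) + 6*(-3))² = (-28*(6 - 6) - 18)² = (-28*0 - 18)² = (0 - 18)² = (-18)² = 324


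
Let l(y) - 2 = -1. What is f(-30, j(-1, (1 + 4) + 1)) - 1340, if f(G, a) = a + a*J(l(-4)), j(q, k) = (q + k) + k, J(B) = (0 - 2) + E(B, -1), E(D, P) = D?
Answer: -1340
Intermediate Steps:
l(y) = 1 (l(y) = 2 - 1 = 1)
J(B) = -2 + B (J(B) = (0 - 2) + B = -2 + B)
j(q, k) = q + 2*k (j(q, k) = (k + q) + k = q + 2*k)
f(G, a) = 0 (f(G, a) = a + a*(-2 + 1) = a + a*(-1) = a - a = 0)
f(-30, j(-1, (1 + 4) + 1)) - 1340 = 0 - 1340 = -1340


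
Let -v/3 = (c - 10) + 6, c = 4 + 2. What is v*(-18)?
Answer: 108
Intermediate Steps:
c = 6
v = -6 (v = -3*((6 - 10) + 6) = -3*(-4 + 6) = -3*2 = -6)
v*(-18) = -6*(-18) = 108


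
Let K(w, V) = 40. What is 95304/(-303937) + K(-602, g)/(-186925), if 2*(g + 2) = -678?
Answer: -3565371536/11362684745 ≈ -0.31378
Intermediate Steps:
g = -341 (g = -2 + (½)*(-678) = -2 - 339 = -341)
95304/(-303937) + K(-602, g)/(-186925) = 95304/(-303937) + 40/(-186925) = 95304*(-1/303937) + 40*(-1/186925) = -95304/303937 - 8/37385 = -3565371536/11362684745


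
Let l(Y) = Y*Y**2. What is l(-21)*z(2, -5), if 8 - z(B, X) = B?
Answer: -55566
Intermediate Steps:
l(Y) = Y**3
z(B, X) = 8 - B
l(-21)*z(2, -5) = (-21)**3*(8 - 1*2) = -9261*(8 - 2) = -9261*6 = -55566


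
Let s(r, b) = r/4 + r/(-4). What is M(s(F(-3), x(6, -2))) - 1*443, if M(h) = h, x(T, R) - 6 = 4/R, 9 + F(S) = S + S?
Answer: -443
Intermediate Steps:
F(S) = -9 + 2*S (F(S) = -9 + (S + S) = -9 + 2*S)
x(T, R) = 6 + 4/R
s(r, b) = 0 (s(r, b) = r*(¼) + r*(-¼) = r/4 - r/4 = 0)
M(s(F(-3), x(6, -2))) - 1*443 = 0 - 1*443 = 0 - 443 = -443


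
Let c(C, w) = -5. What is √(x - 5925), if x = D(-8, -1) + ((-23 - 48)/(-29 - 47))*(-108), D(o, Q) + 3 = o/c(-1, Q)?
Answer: I*√54396335/95 ≈ 77.636*I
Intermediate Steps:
D(o, Q) = -3 - o/5 (D(o, Q) = -3 + o/(-5) = -3 + o*(-⅕) = -3 - o/5)
x = -9718/95 (x = (-3 - ⅕*(-8)) + ((-23 - 48)/(-29 - 47))*(-108) = (-3 + 8/5) - 71/(-76)*(-108) = -7/5 - 71*(-1/76)*(-108) = -7/5 + (71/76)*(-108) = -7/5 - 1917/19 = -9718/95 ≈ -102.29)
√(x - 5925) = √(-9718/95 - 5925) = √(-572593/95) = I*√54396335/95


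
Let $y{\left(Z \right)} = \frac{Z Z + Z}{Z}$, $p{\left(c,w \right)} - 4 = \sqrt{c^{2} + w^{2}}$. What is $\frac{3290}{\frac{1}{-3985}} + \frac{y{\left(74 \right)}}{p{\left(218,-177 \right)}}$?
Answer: $- \frac{344534771450}{26279} + \frac{25 \sqrt{78853}}{26279} \approx -1.3111 \cdot 10^{7}$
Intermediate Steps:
$p{\left(c,w \right)} = 4 + \sqrt{c^{2} + w^{2}}$
$y{\left(Z \right)} = \frac{Z + Z^{2}}{Z}$ ($y{\left(Z \right)} = \frac{Z^{2} + Z}{Z} = \frac{Z + Z^{2}}{Z}$)
$\frac{3290}{\frac{1}{-3985}} + \frac{y{\left(74 \right)}}{p{\left(218,-177 \right)}} = \frac{3290}{\frac{1}{-3985}} + \frac{1 + 74}{4 + \sqrt{218^{2} + \left(-177\right)^{2}}} = \frac{3290}{- \frac{1}{3985}} + \frac{75}{4 + \sqrt{47524 + 31329}} = 3290 \left(-3985\right) + \frac{75}{4 + \sqrt{78853}} = -13110650 + \frac{75}{4 + \sqrt{78853}}$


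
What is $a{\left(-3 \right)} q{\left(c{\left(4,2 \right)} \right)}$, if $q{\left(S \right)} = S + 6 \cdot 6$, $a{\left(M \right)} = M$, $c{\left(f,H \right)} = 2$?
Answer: $-114$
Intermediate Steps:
$q{\left(S \right)} = 36 + S$ ($q{\left(S \right)} = S + 36 = 36 + S$)
$a{\left(-3 \right)} q{\left(c{\left(4,2 \right)} \right)} = - 3 \left(36 + 2\right) = \left(-3\right) 38 = -114$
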